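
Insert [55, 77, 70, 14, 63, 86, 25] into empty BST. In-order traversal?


Insert 55: root
Insert 77: R from 55
Insert 70: R from 55 -> L from 77
Insert 14: L from 55
Insert 63: R from 55 -> L from 77 -> L from 70
Insert 86: R from 55 -> R from 77
Insert 25: L from 55 -> R from 14

In-order: [14, 25, 55, 63, 70, 77, 86]


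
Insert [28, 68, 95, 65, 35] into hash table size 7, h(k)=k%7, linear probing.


Insert 28: h=0 -> slot 0
Insert 68: h=5 -> slot 5
Insert 95: h=4 -> slot 4
Insert 65: h=2 -> slot 2
Insert 35: h=0, 1 probes -> slot 1

Table: [28, 35, 65, None, 95, 68, None]


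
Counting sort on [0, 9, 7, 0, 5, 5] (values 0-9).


Input: [0, 9, 7, 0, 5, 5]
Counts: [2, 0, 0, 0, 0, 2, 0, 1, 0, 1]

Sorted: [0, 0, 5, 5, 7, 9]


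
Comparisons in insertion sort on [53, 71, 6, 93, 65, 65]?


Algorithm: insertion sort
Input: [53, 71, 6, 93, 65, 65]
Sorted: [6, 53, 65, 65, 71, 93]

10


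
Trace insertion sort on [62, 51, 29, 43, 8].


Initial: [62, 51, 29, 43, 8]
Insert 51: [51, 62, 29, 43, 8]
Insert 29: [29, 51, 62, 43, 8]
Insert 43: [29, 43, 51, 62, 8]
Insert 8: [8, 29, 43, 51, 62]

Sorted: [8, 29, 43, 51, 62]


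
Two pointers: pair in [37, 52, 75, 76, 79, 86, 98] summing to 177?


lo=0(37)+hi=6(98)=135
lo=1(52)+hi=6(98)=150
lo=2(75)+hi=6(98)=173
lo=3(76)+hi=6(98)=174
lo=4(79)+hi=6(98)=177

Yes: 79+98=177


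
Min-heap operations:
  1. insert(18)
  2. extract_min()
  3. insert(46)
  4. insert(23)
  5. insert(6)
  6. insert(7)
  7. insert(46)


insert(18) -> [18]
extract_min()->18, []
insert(46) -> [46]
insert(23) -> [23, 46]
insert(6) -> [6, 46, 23]
insert(7) -> [6, 7, 23, 46]
insert(46) -> [6, 7, 23, 46, 46]

Final heap: [6, 7, 23, 46, 46]


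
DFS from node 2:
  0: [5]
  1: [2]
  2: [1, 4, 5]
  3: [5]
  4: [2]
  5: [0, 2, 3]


Visit 2, push [5, 4, 1]
Visit 1, push []
Visit 4, push []
Visit 5, push [3, 0]
Visit 0, push []
Visit 3, push []

DFS order: [2, 1, 4, 5, 0, 3]


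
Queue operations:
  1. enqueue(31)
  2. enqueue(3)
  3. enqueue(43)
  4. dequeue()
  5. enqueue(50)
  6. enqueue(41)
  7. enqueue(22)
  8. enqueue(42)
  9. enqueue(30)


enqueue(31) -> [31]
enqueue(3) -> [31, 3]
enqueue(43) -> [31, 3, 43]
dequeue()->31, [3, 43]
enqueue(50) -> [3, 43, 50]
enqueue(41) -> [3, 43, 50, 41]
enqueue(22) -> [3, 43, 50, 41, 22]
enqueue(42) -> [3, 43, 50, 41, 22, 42]
enqueue(30) -> [3, 43, 50, 41, 22, 42, 30]

Final queue: [3, 43, 50, 41, 22, 42, 30]


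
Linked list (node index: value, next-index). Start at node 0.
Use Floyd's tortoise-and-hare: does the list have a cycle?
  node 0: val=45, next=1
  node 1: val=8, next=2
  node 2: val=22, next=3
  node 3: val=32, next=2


Floyd's tortoise (slow, +1) and hare (fast, +2):
  init: slow=0, fast=0
  step 1: slow=1, fast=2
  step 2: slow=2, fast=2
  slow == fast at node 2: cycle detected

Cycle: yes


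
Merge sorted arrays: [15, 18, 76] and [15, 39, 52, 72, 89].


Take 15 from A
Take 15 from B
Take 18 from A
Take 39 from B
Take 52 from B
Take 72 from B
Take 76 from A

Merged: [15, 15, 18, 39, 52, 72, 76, 89]


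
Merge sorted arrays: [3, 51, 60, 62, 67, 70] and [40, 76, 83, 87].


Take 3 from A
Take 40 from B
Take 51 from A
Take 60 from A
Take 62 from A
Take 67 from A
Take 70 from A

Merged: [3, 40, 51, 60, 62, 67, 70, 76, 83, 87]


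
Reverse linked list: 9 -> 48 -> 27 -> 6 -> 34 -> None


Step 1: curr=9, set curr.next=prev(None) | reversed so far: 9
Step 2: curr=48, set curr.next=prev(9) | reversed so far: 48 -> 9
Step 3: curr=27, set curr.next=prev(48) | reversed so far: 27 -> 48 -> 9
Step 4: curr=6, set curr.next=prev(27) | reversed so far: 6 -> 27 -> 48 -> 9
Step 5: curr=34, set curr.next=prev(6) | reversed so far: 34 -> 6 -> 27 -> 48 -> 9

34 -> 6 -> 27 -> 48 -> 9 -> None


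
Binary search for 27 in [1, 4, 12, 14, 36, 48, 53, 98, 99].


Step 1: lo=0, hi=8, mid=4, val=36
Step 2: lo=0, hi=3, mid=1, val=4
Step 3: lo=2, hi=3, mid=2, val=12
Step 4: lo=3, hi=3, mid=3, val=14

Not found


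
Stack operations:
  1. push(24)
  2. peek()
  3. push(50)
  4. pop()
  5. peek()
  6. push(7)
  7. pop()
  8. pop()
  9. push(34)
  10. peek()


push(24) -> [24]
peek()->24
push(50) -> [24, 50]
pop()->50, [24]
peek()->24
push(7) -> [24, 7]
pop()->7, [24]
pop()->24, []
push(34) -> [34]
peek()->34

Final stack: [34]


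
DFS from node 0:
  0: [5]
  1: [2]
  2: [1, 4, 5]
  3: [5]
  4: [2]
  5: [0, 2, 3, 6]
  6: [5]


Visit 0, push [5]
Visit 5, push [6, 3, 2]
Visit 2, push [4, 1]
Visit 1, push []
Visit 4, push []
Visit 3, push []
Visit 6, push []

DFS order: [0, 5, 2, 1, 4, 3, 6]


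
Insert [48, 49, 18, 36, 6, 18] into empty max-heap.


Insert 48: [48]
Insert 49: [49, 48]
Insert 18: [49, 48, 18]
Insert 36: [49, 48, 18, 36]
Insert 6: [49, 48, 18, 36, 6]
Insert 18: [49, 48, 18, 36, 6, 18]

Final heap: [49, 48, 18, 36, 6, 18]


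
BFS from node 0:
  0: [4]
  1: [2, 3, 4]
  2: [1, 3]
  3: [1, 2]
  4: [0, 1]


Visit 0, enqueue [4]
Visit 4, enqueue [1]
Visit 1, enqueue [2, 3]
Visit 2, enqueue []
Visit 3, enqueue []

BFS order: [0, 4, 1, 2, 3]


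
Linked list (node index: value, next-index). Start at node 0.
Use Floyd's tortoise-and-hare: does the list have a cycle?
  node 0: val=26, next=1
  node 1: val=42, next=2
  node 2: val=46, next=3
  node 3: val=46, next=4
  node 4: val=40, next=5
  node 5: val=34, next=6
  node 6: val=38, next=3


Floyd's tortoise (slow, +1) and hare (fast, +2):
  init: slow=0, fast=0
  step 1: slow=1, fast=2
  step 2: slow=2, fast=4
  step 3: slow=3, fast=6
  step 4: slow=4, fast=4
  slow == fast at node 4: cycle detected

Cycle: yes


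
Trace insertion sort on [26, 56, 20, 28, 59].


Initial: [26, 56, 20, 28, 59]
Insert 56: [26, 56, 20, 28, 59]
Insert 20: [20, 26, 56, 28, 59]
Insert 28: [20, 26, 28, 56, 59]
Insert 59: [20, 26, 28, 56, 59]

Sorted: [20, 26, 28, 56, 59]


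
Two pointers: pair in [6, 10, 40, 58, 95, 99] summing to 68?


lo=0(6)+hi=5(99)=105
lo=0(6)+hi=4(95)=101
lo=0(6)+hi=3(58)=64
lo=1(10)+hi=3(58)=68

Yes: 10+58=68


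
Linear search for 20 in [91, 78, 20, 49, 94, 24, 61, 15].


i=0: 91!=20
i=1: 78!=20
i=2: 20==20 found!

Found at 2, 3 comps


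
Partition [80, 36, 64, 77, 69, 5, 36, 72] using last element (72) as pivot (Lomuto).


Pivot: 72
  36 <= 72: swap -> [36, 80, 64, 77, 69, 5, 36, 72]
  64 <= 72: swap -> [36, 64, 80, 77, 69, 5, 36, 72]
  69 <= 72: swap -> [36, 64, 69, 77, 80, 5, 36, 72]
  5 <= 72: swap -> [36, 64, 69, 5, 80, 77, 36, 72]
  36 <= 72: swap -> [36, 64, 69, 5, 36, 77, 80, 72]
Place pivot at 5: [36, 64, 69, 5, 36, 72, 80, 77]

Partitioned: [36, 64, 69, 5, 36, 72, 80, 77]


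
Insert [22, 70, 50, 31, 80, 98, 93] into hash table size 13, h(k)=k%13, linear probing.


Insert 22: h=9 -> slot 9
Insert 70: h=5 -> slot 5
Insert 50: h=11 -> slot 11
Insert 31: h=5, 1 probes -> slot 6
Insert 80: h=2 -> slot 2
Insert 98: h=7 -> slot 7
Insert 93: h=2, 1 probes -> slot 3

Table: [None, None, 80, 93, None, 70, 31, 98, None, 22, None, 50, None]


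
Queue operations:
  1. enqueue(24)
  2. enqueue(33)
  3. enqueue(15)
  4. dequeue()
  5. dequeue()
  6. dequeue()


enqueue(24) -> [24]
enqueue(33) -> [24, 33]
enqueue(15) -> [24, 33, 15]
dequeue()->24, [33, 15]
dequeue()->33, [15]
dequeue()->15, []

Final queue: []


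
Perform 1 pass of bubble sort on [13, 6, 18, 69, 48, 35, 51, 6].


Initial: [13, 6, 18, 69, 48, 35, 51, 6]
Pass 1: [6, 13, 18, 48, 35, 51, 6, 69] (5 swaps)

After 1 pass: [6, 13, 18, 48, 35, 51, 6, 69]


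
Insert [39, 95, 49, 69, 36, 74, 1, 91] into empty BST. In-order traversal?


Insert 39: root
Insert 95: R from 39
Insert 49: R from 39 -> L from 95
Insert 69: R from 39 -> L from 95 -> R from 49
Insert 36: L from 39
Insert 74: R from 39 -> L from 95 -> R from 49 -> R from 69
Insert 1: L from 39 -> L from 36
Insert 91: R from 39 -> L from 95 -> R from 49 -> R from 69 -> R from 74

In-order: [1, 36, 39, 49, 69, 74, 91, 95]


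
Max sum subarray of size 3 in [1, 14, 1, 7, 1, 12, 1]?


[0:3]: 16
[1:4]: 22
[2:5]: 9
[3:6]: 20
[4:7]: 14

Max: 22 at [1:4]


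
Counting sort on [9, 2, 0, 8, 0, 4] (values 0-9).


Input: [9, 2, 0, 8, 0, 4]
Counts: [2, 0, 1, 0, 1, 0, 0, 0, 1, 1]

Sorted: [0, 0, 2, 4, 8, 9]


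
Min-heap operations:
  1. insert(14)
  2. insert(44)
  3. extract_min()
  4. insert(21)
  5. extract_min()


insert(14) -> [14]
insert(44) -> [14, 44]
extract_min()->14, [44]
insert(21) -> [21, 44]
extract_min()->21, [44]

Final heap: [44]


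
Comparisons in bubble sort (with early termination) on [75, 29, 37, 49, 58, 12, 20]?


Algorithm: bubble sort (with early termination)
Input: [75, 29, 37, 49, 58, 12, 20]
Sorted: [12, 20, 29, 37, 49, 58, 75]

21


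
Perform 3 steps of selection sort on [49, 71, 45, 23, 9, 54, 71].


Initial: [49, 71, 45, 23, 9, 54, 71]
Step 1: min=9 at 4
  Swap: [9, 71, 45, 23, 49, 54, 71]
Step 2: min=23 at 3
  Swap: [9, 23, 45, 71, 49, 54, 71]
Step 3: min=45 at 2
  Swap: [9, 23, 45, 71, 49, 54, 71]

After 3 steps: [9, 23, 45, 71, 49, 54, 71]


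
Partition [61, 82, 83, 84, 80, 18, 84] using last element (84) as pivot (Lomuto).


Pivot: 84
  61 <= 84: advance i (no swap)
  82 <= 84: advance i (no swap)
  83 <= 84: advance i (no swap)
  84 <= 84: advance i (no swap)
  80 <= 84: advance i (no swap)
  18 <= 84: advance i (no swap)
Place pivot at 6: [61, 82, 83, 84, 80, 18, 84]

Partitioned: [61, 82, 83, 84, 80, 18, 84]


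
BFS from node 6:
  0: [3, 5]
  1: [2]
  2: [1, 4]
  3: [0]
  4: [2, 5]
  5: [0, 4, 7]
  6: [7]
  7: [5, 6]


Visit 6, enqueue [7]
Visit 7, enqueue [5]
Visit 5, enqueue [0, 4]
Visit 0, enqueue [3]
Visit 4, enqueue [2]
Visit 3, enqueue []
Visit 2, enqueue [1]
Visit 1, enqueue []

BFS order: [6, 7, 5, 0, 4, 3, 2, 1]


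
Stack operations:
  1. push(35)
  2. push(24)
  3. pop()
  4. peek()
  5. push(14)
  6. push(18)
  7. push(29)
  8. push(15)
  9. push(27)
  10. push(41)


push(35) -> [35]
push(24) -> [35, 24]
pop()->24, [35]
peek()->35
push(14) -> [35, 14]
push(18) -> [35, 14, 18]
push(29) -> [35, 14, 18, 29]
push(15) -> [35, 14, 18, 29, 15]
push(27) -> [35, 14, 18, 29, 15, 27]
push(41) -> [35, 14, 18, 29, 15, 27, 41]

Final stack: [35, 14, 18, 29, 15, 27, 41]


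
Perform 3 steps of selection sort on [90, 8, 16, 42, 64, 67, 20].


Initial: [90, 8, 16, 42, 64, 67, 20]
Step 1: min=8 at 1
  Swap: [8, 90, 16, 42, 64, 67, 20]
Step 2: min=16 at 2
  Swap: [8, 16, 90, 42, 64, 67, 20]
Step 3: min=20 at 6
  Swap: [8, 16, 20, 42, 64, 67, 90]

After 3 steps: [8, 16, 20, 42, 64, 67, 90]


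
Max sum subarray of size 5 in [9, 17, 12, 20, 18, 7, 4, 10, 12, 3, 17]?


[0:5]: 76
[1:6]: 74
[2:7]: 61
[3:8]: 59
[4:9]: 51
[5:10]: 36
[6:11]: 46

Max: 76 at [0:5]


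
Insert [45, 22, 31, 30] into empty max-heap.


Insert 45: [45]
Insert 22: [45, 22]
Insert 31: [45, 22, 31]
Insert 30: [45, 30, 31, 22]

Final heap: [45, 30, 31, 22]


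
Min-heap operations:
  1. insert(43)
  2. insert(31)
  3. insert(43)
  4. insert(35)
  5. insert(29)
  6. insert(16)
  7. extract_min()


insert(43) -> [43]
insert(31) -> [31, 43]
insert(43) -> [31, 43, 43]
insert(35) -> [31, 35, 43, 43]
insert(29) -> [29, 31, 43, 43, 35]
insert(16) -> [16, 31, 29, 43, 35, 43]
extract_min()->16, [29, 31, 43, 43, 35]

Final heap: [29, 31, 43, 43, 35]


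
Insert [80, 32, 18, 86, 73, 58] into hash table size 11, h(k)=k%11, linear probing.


Insert 80: h=3 -> slot 3
Insert 32: h=10 -> slot 10
Insert 18: h=7 -> slot 7
Insert 86: h=9 -> slot 9
Insert 73: h=7, 1 probes -> slot 8
Insert 58: h=3, 1 probes -> slot 4

Table: [None, None, None, 80, 58, None, None, 18, 73, 86, 32]


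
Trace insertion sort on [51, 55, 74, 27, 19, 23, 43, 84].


Initial: [51, 55, 74, 27, 19, 23, 43, 84]
Insert 55: [51, 55, 74, 27, 19, 23, 43, 84]
Insert 74: [51, 55, 74, 27, 19, 23, 43, 84]
Insert 27: [27, 51, 55, 74, 19, 23, 43, 84]
Insert 19: [19, 27, 51, 55, 74, 23, 43, 84]
Insert 23: [19, 23, 27, 51, 55, 74, 43, 84]
Insert 43: [19, 23, 27, 43, 51, 55, 74, 84]
Insert 84: [19, 23, 27, 43, 51, 55, 74, 84]

Sorted: [19, 23, 27, 43, 51, 55, 74, 84]


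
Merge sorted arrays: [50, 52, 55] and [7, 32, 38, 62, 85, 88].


Take 7 from B
Take 32 from B
Take 38 from B
Take 50 from A
Take 52 from A
Take 55 from A

Merged: [7, 32, 38, 50, 52, 55, 62, 85, 88]


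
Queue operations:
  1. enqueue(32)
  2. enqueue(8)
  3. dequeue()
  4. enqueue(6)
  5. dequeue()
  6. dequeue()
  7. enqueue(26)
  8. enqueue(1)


enqueue(32) -> [32]
enqueue(8) -> [32, 8]
dequeue()->32, [8]
enqueue(6) -> [8, 6]
dequeue()->8, [6]
dequeue()->6, []
enqueue(26) -> [26]
enqueue(1) -> [26, 1]

Final queue: [26, 1]


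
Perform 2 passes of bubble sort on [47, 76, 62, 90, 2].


Initial: [47, 76, 62, 90, 2]
Pass 1: [47, 62, 76, 2, 90] (2 swaps)
Pass 2: [47, 62, 2, 76, 90] (1 swaps)

After 2 passes: [47, 62, 2, 76, 90]


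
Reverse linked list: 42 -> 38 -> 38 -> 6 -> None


Step 1: curr=42, set curr.next=prev(None) | reversed so far: 42
Step 2: curr=38, set curr.next=prev(42) | reversed so far: 38 -> 42
Step 3: curr=38, set curr.next=prev(38) | reversed so far: 38 -> 38 -> 42
Step 4: curr=6, set curr.next=prev(38) | reversed so far: 6 -> 38 -> 38 -> 42

6 -> 38 -> 38 -> 42 -> None


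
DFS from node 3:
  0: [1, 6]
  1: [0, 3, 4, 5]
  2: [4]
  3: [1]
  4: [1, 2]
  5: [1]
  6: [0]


Visit 3, push [1]
Visit 1, push [5, 4, 0]
Visit 0, push [6]
Visit 6, push []
Visit 4, push [2]
Visit 2, push []
Visit 5, push []

DFS order: [3, 1, 0, 6, 4, 2, 5]


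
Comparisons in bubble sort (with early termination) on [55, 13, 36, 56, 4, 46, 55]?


Algorithm: bubble sort (with early termination)
Input: [55, 13, 36, 56, 4, 46, 55]
Sorted: [4, 13, 36, 46, 55, 55, 56]

20


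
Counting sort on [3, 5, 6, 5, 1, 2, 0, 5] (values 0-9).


Input: [3, 5, 6, 5, 1, 2, 0, 5]
Counts: [1, 1, 1, 1, 0, 3, 1, 0, 0, 0]

Sorted: [0, 1, 2, 3, 5, 5, 5, 6]


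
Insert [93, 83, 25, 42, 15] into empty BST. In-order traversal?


Insert 93: root
Insert 83: L from 93
Insert 25: L from 93 -> L from 83
Insert 42: L from 93 -> L from 83 -> R from 25
Insert 15: L from 93 -> L from 83 -> L from 25

In-order: [15, 25, 42, 83, 93]


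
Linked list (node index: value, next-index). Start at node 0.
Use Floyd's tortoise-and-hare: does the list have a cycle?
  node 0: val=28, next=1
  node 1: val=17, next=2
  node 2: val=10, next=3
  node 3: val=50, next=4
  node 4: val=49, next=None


Floyd's tortoise (slow, +1) and hare (fast, +2):
  init: slow=0, fast=0
  step 1: slow=1, fast=2
  step 2: slow=2, fast=4
  step 3: fast -> None, no cycle

Cycle: no


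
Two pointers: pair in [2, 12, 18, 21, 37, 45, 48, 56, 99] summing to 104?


lo=0(2)+hi=8(99)=101
lo=1(12)+hi=8(99)=111
lo=1(12)+hi=7(56)=68
lo=2(18)+hi=7(56)=74
lo=3(21)+hi=7(56)=77
lo=4(37)+hi=7(56)=93
lo=5(45)+hi=7(56)=101
lo=6(48)+hi=7(56)=104

Yes: 48+56=104


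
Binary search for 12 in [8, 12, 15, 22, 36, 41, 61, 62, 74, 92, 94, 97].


Step 1: lo=0, hi=11, mid=5, val=41
Step 2: lo=0, hi=4, mid=2, val=15
Step 3: lo=0, hi=1, mid=0, val=8
Step 4: lo=1, hi=1, mid=1, val=12

Found at index 1


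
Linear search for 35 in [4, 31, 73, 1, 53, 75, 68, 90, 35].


i=0: 4!=35
i=1: 31!=35
i=2: 73!=35
i=3: 1!=35
i=4: 53!=35
i=5: 75!=35
i=6: 68!=35
i=7: 90!=35
i=8: 35==35 found!

Found at 8, 9 comps


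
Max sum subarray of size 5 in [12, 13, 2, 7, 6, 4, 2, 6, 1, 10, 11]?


[0:5]: 40
[1:6]: 32
[2:7]: 21
[3:8]: 25
[4:9]: 19
[5:10]: 23
[6:11]: 30

Max: 40 at [0:5]


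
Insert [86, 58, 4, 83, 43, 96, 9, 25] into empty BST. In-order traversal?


Insert 86: root
Insert 58: L from 86
Insert 4: L from 86 -> L from 58
Insert 83: L from 86 -> R from 58
Insert 43: L from 86 -> L from 58 -> R from 4
Insert 96: R from 86
Insert 9: L from 86 -> L from 58 -> R from 4 -> L from 43
Insert 25: L from 86 -> L from 58 -> R from 4 -> L from 43 -> R from 9

In-order: [4, 9, 25, 43, 58, 83, 86, 96]


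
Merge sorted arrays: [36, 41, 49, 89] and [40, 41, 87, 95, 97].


Take 36 from A
Take 40 from B
Take 41 from A
Take 41 from B
Take 49 from A
Take 87 from B
Take 89 from A

Merged: [36, 40, 41, 41, 49, 87, 89, 95, 97]


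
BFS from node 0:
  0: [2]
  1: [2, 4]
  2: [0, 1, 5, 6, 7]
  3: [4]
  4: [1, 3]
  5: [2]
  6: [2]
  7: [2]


Visit 0, enqueue [2]
Visit 2, enqueue [1, 5, 6, 7]
Visit 1, enqueue [4]
Visit 5, enqueue []
Visit 6, enqueue []
Visit 7, enqueue []
Visit 4, enqueue [3]
Visit 3, enqueue []

BFS order: [0, 2, 1, 5, 6, 7, 4, 3]


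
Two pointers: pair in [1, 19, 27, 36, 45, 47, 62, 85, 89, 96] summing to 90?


lo=0(1)+hi=9(96)=97
lo=0(1)+hi=8(89)=90

Yes: 1+89=90


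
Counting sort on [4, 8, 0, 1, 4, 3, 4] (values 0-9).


Input: [4, 8, 0, 1, 4, 3, 4]
Counts: [1, 1, 0, 1, 3, 0, 0, 0, 1, 0]

Sorted: [0, 1, 3, 4, 4, 4, 8]


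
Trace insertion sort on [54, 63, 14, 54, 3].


Initial: [54, 63, 14, 54, 3]
Insert 63: [54, 63, 14, 54, 3]
Insert 14: [14, 54, 63, 54, 3]
Insert 54: [14, 54, 54, 63, 3]
Insert 3: [3, 14, 54, 54, 63]

Sorted: [3, 14, 54, 54, 63]


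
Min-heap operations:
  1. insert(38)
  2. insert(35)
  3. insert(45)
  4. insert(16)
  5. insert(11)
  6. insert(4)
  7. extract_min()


insert(38) -> [38]
insert(35) -> [35, 38]
insert(45) -> [35, 38, 45]
insert(16) -> [16, 35, 45, 38]
insert(11) -> [11, 16, 45, 38, 35]
insert(4) -> [4, 16, 11, 38, 35, 45]
extract_min()->4, [11, 16, 45, 38, 35]

Final heap: [11, 16, 45, 38, 35]


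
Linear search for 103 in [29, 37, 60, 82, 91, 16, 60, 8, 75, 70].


i=0: 29!=103
i=1: 37!=103
i=2: 60!=103
i=3: 82!=103
i=4: 91!=103
i=5: 16!=103
i=6: 60!=103
i=7: 8!=103
i=8: 75!=103
i=9: 70!=103

Not found, 10 comps


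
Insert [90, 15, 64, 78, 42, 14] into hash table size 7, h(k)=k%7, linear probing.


Insert 90: h=6 -> slot 6
Insert 15: h=1 -> slot 1
Insert 64: h=1, 1 probes -> slot 2
Insert 78: h=1, 2 probes -> slot 3
Insert 42: h=0 -> slot 0
Insert 14: h=0, 4 probes -> slot 4

Table: [42, 15, 64, 78, 14, None, 90]


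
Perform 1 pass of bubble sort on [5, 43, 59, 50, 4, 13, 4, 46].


Initial: [5, 43, 59, 50, 4, 13, 4, 46]
Pass 1: [5, 43, 50, 4, 13, 4, 46, 59] (5 swaps)

After 1 pass: [5, 43, 50, 4, 13, 4, 46, 59]


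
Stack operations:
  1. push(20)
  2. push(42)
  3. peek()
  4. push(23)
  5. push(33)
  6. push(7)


push(20) -> [20]
push(42) -> [20, 42]
peek()->42
push(23) -> [20, 42, 23]
push(33) -> [20, 42, 23, 33]
push(7) -> [20, 42, 23, 33, 7]

Final stack: [20, 42, 23, 33, 7]


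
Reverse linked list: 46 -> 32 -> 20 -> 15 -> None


Step 1: curr=46, set curr.next=prev(None) | reversed so far: 46
Step 2: curr=32, set curr.next=prev(46) | reversed so far: 32 -> 46
Step 3: curr=20, set curr.next=prev(32) | reversed so far: 20 -> 32 -> 46
Step 4: curr=15, set curr.next=prev(20) | reversed so far: 15 -> 20 -> 32 -> 46

15 -> 20 -> 32 -> 46 -> None


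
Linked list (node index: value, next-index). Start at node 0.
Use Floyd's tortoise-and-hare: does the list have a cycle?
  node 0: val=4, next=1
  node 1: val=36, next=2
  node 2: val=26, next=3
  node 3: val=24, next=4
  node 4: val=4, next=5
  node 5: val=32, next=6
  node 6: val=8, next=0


Floyd's tortoise (slow, +1) and hare (fast, +2):
  init: slow=0, fast=0
  step 1: slow=1, fast=2
  step 2: slow=2, fast=4
  step 3: slow=3, fast=6
  step 4: slow=4, fast=1
  step 5: slow=5, fast=3
  step 6: slow=6, fast=5
  step 7: slow=0, fast=0
  slow == fast at node 0: cycle detected

Cycle: yes


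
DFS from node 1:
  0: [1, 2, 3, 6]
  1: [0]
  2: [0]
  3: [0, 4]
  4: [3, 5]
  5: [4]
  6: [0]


Visit 1, push [0]
Visit 0, push [6, 3, 2]
Visit 2, push []
Visit 3, push [4]
Visit 4, push [5]
Visit 5, push []
Visit 6, push []

DFS order: [1, 0, 2, 3, 4, 5, 6]


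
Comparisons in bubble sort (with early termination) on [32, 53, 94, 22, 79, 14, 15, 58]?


Algorithm: bubble sort (with early termination)
Input: [32, 53, 94, 22, 79, 14, 15, 58]
Sorted: [14, 15, 22, 32, 53, 58, 79, 94]

27


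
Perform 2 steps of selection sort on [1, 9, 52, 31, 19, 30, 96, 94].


Initial: [1, 9, 52, 31, 19, 30, 96, 94]
Step 1: min=1 at 0
  Swap: [1, 9, 52, 31, 19, 30, 96, 94]
Step 2: min=9 at 1
  Swap: [1, 9, 52, 31, 19, 30, 96, 94]

After 2 steps: [1, 9, 52, 31, 19, 30, 96, 94]


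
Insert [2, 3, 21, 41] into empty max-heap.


Insert 2: [2]
Insert 3: [3, 2]
Insert 21: [21, 2, 3]
Insert 41: [41, 21, 3, 2]

Final heap: [41, 21, 3, 2]


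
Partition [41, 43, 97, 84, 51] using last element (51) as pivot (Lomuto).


Pivot: 51
  41 <= 51: advance i (no swap)
  43 <= 51: advance i (no swap)
Place pivot at 2: [41, 43, 51, 84, 97]

Partitioned: [41, 43, 51, 84, 97]


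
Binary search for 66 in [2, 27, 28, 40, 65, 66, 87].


Step 1: lo=0, hi=6, mid=3, val=40
Step 2: lo=4, hi=6, mid=5, val=66

Found at index 5


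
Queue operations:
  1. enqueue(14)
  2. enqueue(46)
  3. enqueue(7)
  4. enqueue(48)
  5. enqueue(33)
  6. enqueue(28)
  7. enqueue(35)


enqueue(14) -> [14]
enqueue(46) -> [14, 46]
enqueue(7) -> [14, 46, 7]
enqueue(48) -> [14, 46, 7, 48]
enqueue(33) -> [14, 46, 7, 48, 33]
enqueue(28) -> [14, 46, 7, 48, 33, 28]
enqueue(35) -> [14, 46, 7, 48, 33, 28, 35]

Final queue: [14, 46, 7, 48, 33, 28, 35]


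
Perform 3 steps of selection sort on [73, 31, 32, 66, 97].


Initial: [73, 31, 32, 66, 97]
Step 1: min=31 at 1
  Swap: [31, 73, 32, 66, 97]
Step 2: min=32 at 2
  Swap: [31, 32, 73, 66, 97]
Step 3: min=66 at 3
  Swap: [31, 32, 66, 73, 97]

After 3 steps: [31, 32, 66, 73, 97]


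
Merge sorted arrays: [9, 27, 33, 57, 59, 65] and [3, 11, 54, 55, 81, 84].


Take 3 from B
Take 9 from A
Take 11 from B
Take 27 from A
Take 33 from A
Take 54 from B
Take 55 from B
Take 57 from A
Take 59 from A
Take 65 from A

Merged: [3, 9, 11, 27, 33, 54, 55, 57, 59, 65, 81, 84]


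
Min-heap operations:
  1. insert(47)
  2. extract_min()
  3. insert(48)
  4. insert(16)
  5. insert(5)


insert(47) -> [47]
extract_min()->47, []
insert(48) -> [48]
insert(16) -> [16, 48]
insert(5) -> [5, 48, 16]

Final heap: [5, 48, 16]


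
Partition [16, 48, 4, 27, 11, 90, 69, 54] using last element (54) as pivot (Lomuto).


Pivot: 54
  16 <= 54: advance i (no swap)
  48 <= 54: advance i (no swap)
  4 <= 54: advance i (no swap)
  27 <= 54: advance i (no swap)
  11 <= 54: advance i (no swap)
Place pivot at 5: [16, 48, 4, 27, 11, 54, 69, 90]

Partitioned: [16, 48, 4, 27, 11, 54, 69, 90]


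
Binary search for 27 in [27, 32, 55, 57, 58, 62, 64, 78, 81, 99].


Step 1: lo=0, hi=9, mid=4, val=58
Step 2: lo=0, hi=3, mid=1, val=32
Step 3: lo=0, hi=0, mid=0, val=27

Found at index 0


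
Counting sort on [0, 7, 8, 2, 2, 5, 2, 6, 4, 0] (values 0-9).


Input: [0, 7, 8, 2, 2, 5, 2, 6, 4, 0]
Counts: [2, 0, 3, 0, 1, 1, 1, 1, 1, 0]

Sorted: [0, 0, 2, 2, 2, 4, 5, 6, 7, 8]


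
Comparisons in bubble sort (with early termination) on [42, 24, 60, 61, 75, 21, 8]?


Algorithm: bubble sort (with early termination)
Input: [42, 24, 60, 61, 75, 21, 8]
Sorted: [8, 21, 24, 42, 60, 61, 75]

21


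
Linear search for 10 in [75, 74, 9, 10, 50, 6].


i=0: 75!=10
i=1: 74!=10
i=2: 9!=10
i=3: 10==10 found!

Found at 3, 4 comps


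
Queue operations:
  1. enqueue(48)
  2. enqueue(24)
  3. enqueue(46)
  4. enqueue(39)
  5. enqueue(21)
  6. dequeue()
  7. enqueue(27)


enqueue(48) -> [48]
enqueue(24) -> [48, 24]
enqueue(46) -> [48, 24, 46]
enqueue(39) -> [48, 24, 46, 39]
enqueue(21) -> [48, 24, 46, 39, 21]
dequeue()->48, [24, 46, 39, 21]
enqueue(27) -> [24, 46, 39, 21, 27]

Final queue: [24, 46, 39, 21, 27]


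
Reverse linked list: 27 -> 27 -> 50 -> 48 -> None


Step 1: curr=27, set curr.next=prev(None) | reversed so far: 27
Step 2: curr=27, set curr.next=prev(27) | reversed so far: 27 -> 27
Step 3: curr=50, set curr.next=prev(27) | reversed so far: 50 -> 27 -> 27
Step 4: curr=48, set curr.next=prev(50) | reversed so far: 48 -> 50 -> 27 -> 27

48 -> 50 -> 27 -> 27 -> None


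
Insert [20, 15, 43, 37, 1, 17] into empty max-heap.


Insert 20: [20]
Insert 15: [20, 15]
Insert 43: [43, 15, 20]
Insert 37: [43, 37, 20, 15]
Insert 1: [43, 37, 20, 15, 1]
Insert 17: [43, 37, 20, 15, 1, 17]

Final heap: [43, 37, 20, 15, 1, 17]


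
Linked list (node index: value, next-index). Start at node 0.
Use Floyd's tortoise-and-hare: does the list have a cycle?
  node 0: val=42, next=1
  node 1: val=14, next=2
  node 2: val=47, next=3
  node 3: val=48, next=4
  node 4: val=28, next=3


Floyd's tortoise (slow, +1) and hare (fast, +2):
  init: slow=0, fast=0
  step 1: slow=1, fast=2
  step 2: slow=2, fast=4
  step 3: slow=3, fast=4
  step 4: slow=4, fast=4
  slow == fast at node 4: cycle detected

Cycle: yes


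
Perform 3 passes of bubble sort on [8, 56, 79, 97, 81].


Initial: [8, 56, 79, 97, 81]
Pass 1: [8, 56, 79, 81, 97] (1 swaps)
Pass 2: [8, 56, 79, 81, 97] (0 swaps)
Pass 3: [8, 56, 79, 81, 97] (0 swaps)

After 3 passes: [8, 56, 79, 81, 97]


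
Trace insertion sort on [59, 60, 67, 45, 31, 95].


Initial: [59, 60, 67, 45, 31, 95]
Insert 60: [59, 60, 67, 45, 31, 95]
Insert 67: [59, 60, 67, 45, 31, 95]
Insert 45: [45, 59, 60, 67, 31, 95]
Insert 31: [31, 45, 59, 60, 67, 95]
Insert 95: [31, 45, 59, 60, 67, 95]

Sorted: [31, 45, 59, 60, 67, 95]


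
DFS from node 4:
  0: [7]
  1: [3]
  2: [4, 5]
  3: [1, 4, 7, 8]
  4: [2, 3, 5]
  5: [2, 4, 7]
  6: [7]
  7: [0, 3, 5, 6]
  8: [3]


Visit 4, push [5, 3, 2]
Visit 2, push [5]
Visit 5, push [7]
Visit 7, push [6, 3, 0]
Visit 0, push []
Visit 3, push [8, 1]
Visit 1, push []
Visit 8, push []
Visit 6, push []

DFS order: [4, 2, 5, 7, 0, 3, 1, 8, 6]


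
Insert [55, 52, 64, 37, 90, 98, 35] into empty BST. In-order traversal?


Insert 55: root
Insert 52: L from 55
Insert 64: R from 55
Insert 37: L from 55 -> L from 52
Insert 90: R from 55 -> R from 64
Insert 98: R from 55 -> R from 64 -> R from 90
Insert 35: L from 55 -> L from 52 -> L from 37

In-order: [35, 37, 52, 55, 64, 90, 98]


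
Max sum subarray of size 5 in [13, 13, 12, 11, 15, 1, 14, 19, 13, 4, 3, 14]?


[0:5]: 64
[1:6]: 52
[2:7]: 53
[3:8]: 60
[4:9]: 62
[5:10]: 51
[6:11]: 53
[7:12]: 53

Max: 64 at [0:5]


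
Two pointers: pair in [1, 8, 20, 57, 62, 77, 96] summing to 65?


lo=0(1)+hi=6(96)=97
lo=0(1)+hi=5(77)=78
lo=0(1)+hi=4(62)=63
lo=1(8)+hi=4(62)=70
lo=1(8)+hi=3(57)=65

Yes: 8+57=65


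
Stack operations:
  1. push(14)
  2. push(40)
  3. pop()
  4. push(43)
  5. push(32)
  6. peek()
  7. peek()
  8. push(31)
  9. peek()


push(14) -> [14]
push(40) -> [14, 40]
pop()->40, [14]
push(43) -> [14, 43]
push(32) -> [14, 43, 32]
peek()->32
peek()->32
push(31) -> [14, 43, 32, 31]
peek()->31

Final stack: [14, 43, 32, 31]


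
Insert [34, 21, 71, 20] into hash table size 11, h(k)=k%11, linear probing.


Insert 34: h=1 -> slot 1
Insert 21: h=10 -> slot 10
Insert 71: h=5 -> slot 5
Insert 20: h=9 -> slot 9

Table: [None, 34, None, None, None, 71, None, None, None, 20, 21]


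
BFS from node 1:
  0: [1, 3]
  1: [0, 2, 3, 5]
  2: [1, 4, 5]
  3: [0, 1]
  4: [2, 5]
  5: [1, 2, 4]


Visit 1, enqueue [0, 2, 3, 5]
Visit 0, enqueue []
Visit 2, enqueue [4]
Visit 3, enqueue []
Visit 5, enqueue []
Visit 4, enqueue []

BFS order: [1, 0, 2, 3, 5, 4]


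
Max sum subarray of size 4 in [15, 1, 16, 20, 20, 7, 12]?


[0:4]: 52
[1:5]: 57
[2:6]: 63
[3:7]: 59

Max: 63 at [2:6]


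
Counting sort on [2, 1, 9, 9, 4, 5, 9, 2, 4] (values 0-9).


Input: [2, 1, 9, 9, 4, 5, 9, 2, 4]
Counts: [0, 1, 2, 0, 2, 1, 0, 0, 0, 3]

Sorted: [1, 2, 2, 4, 4, 5, 9, 9, 9]


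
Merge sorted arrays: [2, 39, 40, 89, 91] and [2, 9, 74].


Take 2 from A
Take 2 from B
Take 9 from B
Take 39 from A
Take 40 from A
Take 74 from B

Merged: [2, 2, 9, 39, 40, 74, 89, 91]


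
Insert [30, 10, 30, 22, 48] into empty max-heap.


Insert 30: [30]
Insert 10: [30, 10]
Insert 30: [30, 10, 30]
Insert 22: [30, 22, 30, 10]
Insert 48: [48, 30, 30, 10, 22]

Final heap: [48, 30, 30, 10, 22]


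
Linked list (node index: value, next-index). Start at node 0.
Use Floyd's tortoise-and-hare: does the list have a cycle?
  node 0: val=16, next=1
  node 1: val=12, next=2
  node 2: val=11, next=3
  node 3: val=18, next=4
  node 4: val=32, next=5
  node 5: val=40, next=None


Floyd's tortoise (slow, +1) and hare (fast, +2):
  init: slow=0, fast=0
  step 1: slow=1, fast=2
  step 2: slow=2, fast=4
  step 3: fast 4->5->None, no cycle

Cycle: no


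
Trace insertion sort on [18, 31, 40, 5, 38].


Initial: [18, 31, 40, 5, 38]
Insert 31: [18, 31, 40, 5, 38]
Insert 40: [18, 31, 40, 5, 38]
Insert 5: [5, 18, 31, 40, 38]
Insert 38: [5, 18, 31, 38, 40]

Sorted: [5, 18, 31, 38, 40]


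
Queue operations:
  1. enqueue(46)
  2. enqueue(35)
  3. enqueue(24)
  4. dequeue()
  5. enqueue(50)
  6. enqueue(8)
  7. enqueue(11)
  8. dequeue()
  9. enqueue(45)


enqueue(46) -> [46]
enqueue(35) -> [46, 35]
enqueue(24) -> [46, 35, 24]
dequeue()->46, [35, 24]
enqueue(50) -> [35, 24, 50]
enqueue(8) -> [35, 24, 50, 8]
enqueue(11) -> [35, 24, 50, 8, 11]
dequeue()->35, [24, 50, 8, 11]
enqueue(45) -> [24, 50, 8, 11, 45]

Final queue: [24, 50, 8, 11, 45]


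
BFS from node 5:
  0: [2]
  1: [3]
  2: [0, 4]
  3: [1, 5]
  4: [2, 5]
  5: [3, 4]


Visit 5, enqueue [3, 4]
Visit 3, enqueue [1]
Visit 4, enqueue [2]
Visit 1, enqueue []
Visit 2, enqueue [0]
Visit 0, enqueue []

BFS order: [5, 3, 4, 1, 2, 0]


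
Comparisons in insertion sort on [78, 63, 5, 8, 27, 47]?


Algorithm: insertion sort
Input: [78, 63, 5, 8, 27, 47]
Sorted: [5, 8, 27, 47, 63, 78]

12


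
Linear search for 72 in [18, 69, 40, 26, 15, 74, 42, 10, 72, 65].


i=0: 18!=72
i=1: 69!=72
i=2: 40!=72
i=3: 26!=72
i=4: 15!=72
i=5: 74!=72
i=6: 42!=72
i=7: 10!=72
i=8: 72==72 found!

Found at 8, 9 comps


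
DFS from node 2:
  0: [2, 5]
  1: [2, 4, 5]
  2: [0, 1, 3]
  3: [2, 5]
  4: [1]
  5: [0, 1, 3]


Visit 2, push [3, 1, 0]
Visit 0, push [5]
Visit 5, push [3, 1]
Visit 1, push [4]
Visit 4, push []
Visit 3, push []

DFS order: [2, 0, 5, 1, 4, 3]


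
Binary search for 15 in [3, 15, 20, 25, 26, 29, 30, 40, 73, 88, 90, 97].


Step 1: lo=0, hi=11, mid=5, val=29
Step 2: lo=0, hi=4, mid=2, val=20
Step 3: lo=0, hi=1, mid=0, val=3
Step 4: lo=1, hi=1, mid=1, val=15

Found at index 1


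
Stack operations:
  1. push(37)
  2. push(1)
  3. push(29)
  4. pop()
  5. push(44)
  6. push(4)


push(37) -> [37]
push(1) -> [37, 1]
push(29) -> [37, 1, 29]
pop()->29, [37, 1]
push(44) -> [37, 1, 44]
push(4) -> [37, 1, 44, 4]

Final stack: [37, 1, 44, 4]


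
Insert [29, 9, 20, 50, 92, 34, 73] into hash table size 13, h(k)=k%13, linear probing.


Insert 29: h=3 -> slot 3
Insert 9: h=9 -> slot 9
Insert 20: h=7 -> slot 7
Insert 50: h=11 -> slot 11
Insert 92: h=1 -> slot 1
Insert 34: h=8 -> slot 8
Insert 73: h=8, 2 probes -> slot 10

Table: [None, 92, None, 29, None, None, None, 20, 34, 9, 73, 50, None]


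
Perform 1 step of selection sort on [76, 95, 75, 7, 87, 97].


Initial: [76, 95, 75, 7, 87, 97]
Step 1: min=7 at 3
  Swap: [7, 95, 75, 76, 87, 97]

After 1 step: [7, 95, 75, 76, 87, 97]


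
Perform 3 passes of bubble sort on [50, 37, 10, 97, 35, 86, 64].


Initial: [50, 37, 10, 97, 35, 86, 64]
Pass 1: [37, 10, 50, 35, 86, 64, 97] (5 swaps)
Pass 2: [10, 37, 35, 50, 64, 86, 97] (3 swaps)
Pass 3: [10, 35, 37, 50, 64, 86, 97] (1 swaps)

After 3 passes: [10, 35, 37, 50, 64, 86, 97]


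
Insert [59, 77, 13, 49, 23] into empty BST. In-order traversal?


Insert 59: root
Insert 77: R from 59
Insert 13: L from 59
Insert 49: L from 59 -> R from 13
Insert 23: L from 59 -> R from 13 -> L from 49

In-order: [13, 23, 49, 59, 77]


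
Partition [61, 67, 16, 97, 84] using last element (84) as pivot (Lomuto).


Pivot: 84
  61 <= 84: advance i (no swap)
  67 <= 84: advance i (no swap)
  16 <= 84: advance i (no swap)
Place pivot at 3: [61, 67, 16, 84, 97]

Partitioned: [61, 67, 16, 84, 97]


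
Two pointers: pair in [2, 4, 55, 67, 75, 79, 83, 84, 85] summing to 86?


lo=0(2)+hi=8(85)=87
lo=0(2)+hi=7(84)=86

Yes: 2+84=86


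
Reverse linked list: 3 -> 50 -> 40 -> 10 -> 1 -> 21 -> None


Step 1: curr=3, set curr.next=prev(None) | reversed so far: 3
Step 2: curr=50, set curr.next=prev(3) | reversed so far: 50 -> 3
Step 3: curr=40, set curr.next=prev(50) | reversed so far: 40 -> 50 -> 3
Step 4: curr=10, set curr.next=prev(40) | reversed so far: 10 -> 40 -> 50 -> 3
Step 5: curr=1, set curr.next=prev(10) | reversed so far: 1 -> 10 -> 40 -> 50 -> 3
Step 6: curr=21, set curr.next=prev(1) | reversed so far: 21 -> 1 -> 10 -> 40 -> 50 -> 3

21 -> 1 -> 10 -> 40 -> 50 -> 3 -> None


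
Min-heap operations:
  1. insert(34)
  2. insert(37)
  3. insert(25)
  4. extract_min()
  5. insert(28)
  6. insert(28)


insert(34) -> [34]
insert(37) -> [34, 37]
insert(25) -> [25, 37, 34]
extract_min()->25, [34, 37]
insert(28) -> [28, 37, 34]
insert(28) -> [28, 28, 34, 37]

Final heap: [28, 28, 34, 37]


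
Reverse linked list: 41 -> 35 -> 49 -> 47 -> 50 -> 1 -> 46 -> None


Step 1: curr=41, set curr.next=prev(None) | reversed so far: 41
Step 2: curr=35, set curr.next=prev(41) | reversed so far: 35 -> 41
Step 3: curr=49, set curr.next=prev(35) | reversed so far: 49 -> 35 -> 41
Step 4: curr=47, set curr.next=prev(49) | reversed so far: 47 -> 49 -> 35 -> 41
Step 5: curr=50, set curr.next=prev(47) | reversed so far: 50 -> 47 -> 49 -> 35 -> 41
Step 6: curr=1, set curr.next=prev(50) | reversed so far: 1 -> 50 -> 47 -> 49 -> 35 -> 41
Step 7: curr=46, set curr.next=prev(1) | reversed so far: 46 -> 1 -> 50 -> 47 -> 49 -> 35 -> 41

46 -> 1 -> 50 -> 47 -> 49 -> 35 -> 41 -> None


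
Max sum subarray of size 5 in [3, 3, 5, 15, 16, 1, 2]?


[0:5]: 42
[1:6]: 40
[2:7]: 39

Max: 42 at [0:5]


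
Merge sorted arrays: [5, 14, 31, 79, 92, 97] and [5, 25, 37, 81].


Take 5 from A
Take 5 from B
Take 14 from A
Take 25 from B
Take 31 from A
Take 37 from B
Take 79 from A
Take 81 from B

Merged: [5, 5, 14, 25, 31, 37, 79, 81, 92, 97]


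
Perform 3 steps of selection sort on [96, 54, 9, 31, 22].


Initial: [96, 54, 9, 31, 22]
Step 1: min=9 at 2
  Swap: [9, 54, 96, 31, 22]
Step 2: min=22 at 4
  Swap: [9, 22, 96, 31, 54]
Step 3: min=31 at 3
  Swap: [9, 22, 31, 96, 54]

After 3 steps: [9, 22, 31, 96, 54]


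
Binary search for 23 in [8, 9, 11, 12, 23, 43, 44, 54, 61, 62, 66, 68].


Step 1: lo=0, hi=11, mid=5, val=43
Step 2: lo=0, hi=4, mid=2, val=11
Step 3: lo=3, hi=4, mid=3, val=12
Step 4: lo=4, hi=4, mid=4, val=23

Found at index 4


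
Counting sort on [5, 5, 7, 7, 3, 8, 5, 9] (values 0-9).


Input: [5, 5, 7, 7, 3, 8, 5, 9]
Counts: [0, 0, 0, 1, 0, 3, 0, 2, 1, 1]

Sorted: [3, 5, 5, 5, 7, 7, 8, 9]


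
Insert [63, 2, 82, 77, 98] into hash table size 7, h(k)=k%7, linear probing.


Insert 63: h=0 -> slot 0
Insert 2: h=2 -> slot 2
Insert 82: h=5 -> slot 5
Insert 77: h=0, 1 probes -> slot 1
Insert 98: h=0, 3 probes -> slot 3

Table: [63, 77, 2, 98, None, 82, None]


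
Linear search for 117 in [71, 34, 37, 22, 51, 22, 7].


i=0: 71!=117
i=1: 34!=117
i=2: 37!=117
i=3: 22!=117
i=4: 51!=117
i=5: 22!=117
i=6: 7!=117

Not found, 7 comps


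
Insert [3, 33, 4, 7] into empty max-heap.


Insert 3: [3]
Insert 33: [33, 3]
Insert 4: [33, 3, 4]
Insert 7: [33, 7, 4, 3]

Final heap: [33, 7, 4, 3]


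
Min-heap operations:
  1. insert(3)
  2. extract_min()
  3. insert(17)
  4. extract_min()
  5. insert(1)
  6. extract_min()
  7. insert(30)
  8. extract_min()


insert(3) -> [3]
extract_min()->3, []
insert(17) -> [17]
extract_min()->17, []
insert(1) -> [1]
extract_min()->1, []
insert(30) -> [30]
extract_min()->30, []

Final heap: []


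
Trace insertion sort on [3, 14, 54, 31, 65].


Initial: [3, 14, 54, 31, 65]
Insert 14: [3, 14, 54, 31, 65]
Insert 54: [3, 14, 54, 31, 65]
Insert 31: [3, 14, 31, 54, 65]
Insert 65: [3, 14, 31, 54, 65]

Sorted: [3, 14, 31, 54, 65]


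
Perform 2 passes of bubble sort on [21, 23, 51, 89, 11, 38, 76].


Initial: [21, 23, 51, 89, 11, 38, 76]
Pass 1: [21, 23, 51, 11, 38, 76, 89] (3 swaps)
Pass 2: [21, 23, 11, 38, 51, 76, 89] (2 swaps)

After 2 passes: [21, 23, 11, 38, 51, 76, 89]


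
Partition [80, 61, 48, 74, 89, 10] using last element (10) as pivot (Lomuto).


Pivot: 10
Place pivot at 0: [10, 61, 48, 74, 89, 80]

Partitioned: [10, 61, 48, 74, 89, 80]


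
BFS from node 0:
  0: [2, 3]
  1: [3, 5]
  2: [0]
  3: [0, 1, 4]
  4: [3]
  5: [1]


Visit 0, enqueue [2, 3]
Visit 2, enqueue []
Visit 3, enqueue [1, 4]
Visit 1, enqueue [5]
Visit 4, enqueue []
Visit 5, enqueue []

BFS order: [0, 2, 3, 1, 4, 5]


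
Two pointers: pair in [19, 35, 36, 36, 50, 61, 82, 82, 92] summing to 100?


lo=0(19)+hi=8(92)=111
lo=0(19)+hi=7(82)=101
lo=0(19)+hi=6(82)=101
lo=0(19)+hi=5(61)=80
lo=1(35)+hi=5(61)=96
lo=2(36)+hi=5(61)=97
lo=3(36)+hi=5(61)=97
lo=4(50)+hi=5(61)=111

No pair found


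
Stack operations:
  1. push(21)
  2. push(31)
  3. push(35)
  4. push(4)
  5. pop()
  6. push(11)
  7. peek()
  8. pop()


push(21) -> [21]
push(31) -> [21, 31]
push(35) -> [21, 31, 35]
push(4) -> [21, 31, 35, 4]
pop()->4, [21, 31, 35]
push(11) -> [21, 31, 35, 11]
peek()->11
pop()->11, [21, 31, 35]

Final stack: [21, 31, 35]


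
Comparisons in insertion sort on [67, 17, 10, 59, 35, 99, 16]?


Algorithm: insertion sort
Input: [67, 17, 10, 59, 35, 99, 16]
Sorted: [10, 16, 17, 35, 59, 67, 99]

15


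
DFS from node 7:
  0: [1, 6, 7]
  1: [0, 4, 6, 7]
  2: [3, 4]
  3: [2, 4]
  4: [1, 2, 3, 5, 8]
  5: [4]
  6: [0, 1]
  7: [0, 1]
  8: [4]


Visit 7, push [1, 0]
Visit 0, push [6, 1]
Visit 1, push [6, 4]
Visit 4, push [8, 5, 3, 2]
Visit 2, push [3]
Visit 3, push []
Visit 5, push []
Visit 8, push []
Visit 6, push []

DFS order: [7, 0, 1, 4, 2, 3, 5, 8, 6]


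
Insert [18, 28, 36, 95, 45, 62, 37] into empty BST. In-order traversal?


Insert 18: root
Insert 28: R from 18
Insert 36: R from 18 -> R from 28
Insert 95: R from 18 -> R from 28 -> R from 36
Insert 45: R from 18 -> R from 28 -> R from 36 -> L from 95
Insert 62: R from 18 -> R from 28 -> R from 36 -> L from 95 -> R from 45
Insert 37: R from 18 -> R from 28 -> R from 36 -> L from 95 -> L from 45

In-order: [18, 28, 36, 37, 45, 62, 95]


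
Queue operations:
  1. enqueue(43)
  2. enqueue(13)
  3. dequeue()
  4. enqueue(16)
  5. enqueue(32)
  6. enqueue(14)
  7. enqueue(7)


enqueue(43) -> [43]
enqueue(13) -> [43, 13]
dequeue()->43, [13]
enqueue(16) -> [13, 16]
enqueue(32) -> [13, 16, 32]
enqueue(14) -> [13, 16, 32, 14]
enqueue(7) -> [13, 16, 32, 14, 7]

Final queue: [13, 16, 32, 14, 7]


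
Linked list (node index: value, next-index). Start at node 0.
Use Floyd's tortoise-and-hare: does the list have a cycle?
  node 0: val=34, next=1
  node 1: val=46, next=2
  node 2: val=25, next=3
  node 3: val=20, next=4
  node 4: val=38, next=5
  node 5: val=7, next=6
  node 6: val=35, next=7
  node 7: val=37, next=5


Floyd's tortoise (slow, +1) and hare (fast, +2):
  init: slow=0, fast=0
  step 1: slow=1, fast=2
  step 2: slow=2, fast=4
  step 3: slow=3, fast=6
  step 4: slow=4, fast=5
  step 5: slow=5, fast=7
  step 6: slow=6, fast=6
  slow == fast at node 6: cycle detected

Cycle: yes


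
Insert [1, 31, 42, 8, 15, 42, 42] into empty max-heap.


Insert 1: [1]
Insert 31: [31, 1]
Insert 42: [42, 1, 31]
Insert 8: [42, 8, 31, 1]
Insert 15: [42, 15, 31, 1, 8]
Insert 42: [42, 15, 42, 1, 8, 31]
Insert 42: [42, 15, 42, 1, 8, 31, 42]

Final heap: [42, 15, 42, 1, 8, 31, 42]


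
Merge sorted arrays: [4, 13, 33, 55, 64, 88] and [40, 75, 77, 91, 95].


Take 4 from A
Take 13 from A
Take 33 from A
Take 40 from B
Take 55 from A
Take 64 from A
Take 75 from B
Take 77 from B
Take 88 from A

Merged: [4, 13, 33, 40, 55, 64, 75, 77, 88, 91, 95]


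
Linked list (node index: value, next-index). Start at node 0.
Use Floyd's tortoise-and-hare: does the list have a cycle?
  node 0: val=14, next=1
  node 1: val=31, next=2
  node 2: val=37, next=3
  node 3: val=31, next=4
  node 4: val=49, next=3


Floyd's tortoise (slow, +1) and hare (fast, +2):
  init: slow=0, fast=0
  step 1: slow=1, fast=2
  step 2: slow=2, fast=4
  step 3: slow=3, fast=4
  step 4: slow=4, fast=4
  slow == fast at node 4: cycle detected

Cycle: yes
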